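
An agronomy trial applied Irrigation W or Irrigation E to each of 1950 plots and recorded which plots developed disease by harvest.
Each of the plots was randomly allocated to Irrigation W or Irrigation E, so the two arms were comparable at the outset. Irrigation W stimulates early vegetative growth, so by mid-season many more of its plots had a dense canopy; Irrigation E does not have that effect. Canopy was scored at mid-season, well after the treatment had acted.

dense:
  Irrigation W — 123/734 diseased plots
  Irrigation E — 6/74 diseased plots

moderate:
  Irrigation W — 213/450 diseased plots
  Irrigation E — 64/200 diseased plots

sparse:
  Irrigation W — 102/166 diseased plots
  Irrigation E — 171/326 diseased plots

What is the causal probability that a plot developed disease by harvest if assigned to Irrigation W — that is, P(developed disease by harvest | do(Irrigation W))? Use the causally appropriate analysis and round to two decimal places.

Irrigation E is lower inside every mid-season canopy stratum but Irrigation W is lower in aggregate. Whether to stratify depends on how mid-season canopy relates to the irrigation.
Mid-season canopy lies on the pathway irrigation → mid-season canopy → outcome, so adjusting for it blocks the indirect effect. For the total causal effect of irrigation, use the unadjusted pooled rates.
So P(outcome | do(Irrigation W)) is just the pooled rate for Irrigation W: 438/1350 = 0.324.

0.32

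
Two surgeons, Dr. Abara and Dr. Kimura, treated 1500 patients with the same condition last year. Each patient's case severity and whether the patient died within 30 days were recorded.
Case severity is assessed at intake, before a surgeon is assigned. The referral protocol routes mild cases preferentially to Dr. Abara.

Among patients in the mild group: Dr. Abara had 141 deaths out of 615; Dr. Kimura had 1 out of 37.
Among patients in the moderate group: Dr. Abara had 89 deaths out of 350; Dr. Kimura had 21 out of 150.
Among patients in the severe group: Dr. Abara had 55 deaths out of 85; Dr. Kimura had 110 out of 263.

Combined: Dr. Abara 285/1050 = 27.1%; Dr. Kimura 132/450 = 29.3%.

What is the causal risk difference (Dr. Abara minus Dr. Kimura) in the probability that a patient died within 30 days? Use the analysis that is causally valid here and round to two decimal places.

The stratified and pooled comparisons disagree (Dr. Kimura wins within each case severity; Dr. Abara wins overall), so the answer turns on the causal role of case severity.
Here case severity is a common cause — it drives both which surgeon a case falls under and the outcome. The crude comparison mixes populations; the stratum-specific rates are the causally relevant ones.
Adjusting over the population distribution of case severity: 0.435·(0.229−0.027) + 0.333·(0.254−0.140) + 0.232·(0.647−0.418) = +0.179.

+0.18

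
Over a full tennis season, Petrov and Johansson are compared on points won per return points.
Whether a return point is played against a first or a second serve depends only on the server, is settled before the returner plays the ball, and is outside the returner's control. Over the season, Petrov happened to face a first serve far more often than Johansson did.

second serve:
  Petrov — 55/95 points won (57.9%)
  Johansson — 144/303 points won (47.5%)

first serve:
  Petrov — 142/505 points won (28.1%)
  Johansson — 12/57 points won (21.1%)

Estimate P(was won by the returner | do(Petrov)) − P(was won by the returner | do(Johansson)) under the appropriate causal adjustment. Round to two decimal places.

Within every serve type level Petrov has the higher rate, yet pooled Johansson does — Simpson's reversal.
Here serve type is a common cause — it drives both which player a case falls under and the outcome. The crude comparison mixes populations; the stratum-specific rates are the causally relevant ones.
Adjusting over the population distribution of serve type: 0.415·(0.579−0.475) + 0.585·(0.281−0.211) = +0.084.

+0.08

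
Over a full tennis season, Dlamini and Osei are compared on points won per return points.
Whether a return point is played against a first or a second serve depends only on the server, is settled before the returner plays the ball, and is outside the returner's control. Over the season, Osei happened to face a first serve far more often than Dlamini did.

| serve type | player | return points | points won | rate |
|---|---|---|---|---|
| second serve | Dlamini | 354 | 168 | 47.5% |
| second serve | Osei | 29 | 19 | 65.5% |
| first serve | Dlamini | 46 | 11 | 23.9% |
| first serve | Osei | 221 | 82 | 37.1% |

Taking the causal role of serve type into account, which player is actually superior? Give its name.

Osei

Since serve type is a pre-existing factor (not a product of the player) and it affects the outcome on its own, it is a confounder. The stratified rates, not the pooled rate, identify the causal effect.
Within each level — second serve: 47.5% vs 65.5%; first serve: 23.9% vs 37.1% — Osei is higher every time.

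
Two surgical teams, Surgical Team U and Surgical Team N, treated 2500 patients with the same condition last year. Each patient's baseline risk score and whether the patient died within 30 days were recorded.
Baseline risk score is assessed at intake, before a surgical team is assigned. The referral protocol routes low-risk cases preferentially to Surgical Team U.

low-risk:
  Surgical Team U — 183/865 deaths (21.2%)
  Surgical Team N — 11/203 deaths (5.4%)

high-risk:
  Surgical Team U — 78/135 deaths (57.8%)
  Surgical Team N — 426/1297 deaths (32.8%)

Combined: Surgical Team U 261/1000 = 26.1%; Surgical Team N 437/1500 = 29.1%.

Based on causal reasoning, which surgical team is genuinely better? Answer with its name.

Here baseline risk score is a common cause — it drives both which surgical team a case falls under and the outcome. The crude comparison mixes populations; the stratum-specific rates are the causally relevant ones.
Within each level — low-risk: 21.2% vs 5.4%; high-risk: 57.8% vs 32.8% — Surgical Team N is lower every time.

Surgical Team N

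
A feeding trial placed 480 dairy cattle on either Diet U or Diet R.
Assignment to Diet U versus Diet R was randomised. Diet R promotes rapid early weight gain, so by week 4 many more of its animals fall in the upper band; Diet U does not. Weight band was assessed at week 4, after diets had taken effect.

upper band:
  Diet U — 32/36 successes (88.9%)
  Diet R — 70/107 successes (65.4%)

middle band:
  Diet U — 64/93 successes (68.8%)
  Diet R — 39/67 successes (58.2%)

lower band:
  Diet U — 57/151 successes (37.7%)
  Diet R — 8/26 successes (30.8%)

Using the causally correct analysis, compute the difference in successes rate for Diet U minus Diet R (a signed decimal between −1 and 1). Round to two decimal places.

-0.04

The week-4 weight band-specific comparison favours Diet U throughout, but the pooled figures favour Diet R. The question is whether to condition on week-4 weight band.
Stratifying would compare diets among dairy cattle the diets themselves sorted into week-4 weight band groups — a form of selection on an intermediate. The unconditioned pooled rates give the total causal effect.
The causal difference is the pooled difference: 0.546 − 0.585 = -0.039.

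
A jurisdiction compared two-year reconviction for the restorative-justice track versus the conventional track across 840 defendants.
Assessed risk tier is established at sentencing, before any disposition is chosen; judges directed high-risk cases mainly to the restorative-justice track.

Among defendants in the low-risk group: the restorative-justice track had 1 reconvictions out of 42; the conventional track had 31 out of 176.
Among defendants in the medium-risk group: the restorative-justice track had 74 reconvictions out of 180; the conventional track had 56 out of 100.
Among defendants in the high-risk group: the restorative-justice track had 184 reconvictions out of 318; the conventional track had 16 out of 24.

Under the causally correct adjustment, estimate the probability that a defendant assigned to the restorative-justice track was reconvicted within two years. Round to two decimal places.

0.38

Since assessed risk tier is a pre-existing factor (not a product of the disposition) and it affects the outcome on its own, it is a confounder. The stratified rates, not the pooled rate, identify the causal effect.
Standardising the restorative-justice track to the population assessed risk tier mix: 0.260·1/42 + 0.333·74/180 + 0.407·184/318 = 0.379.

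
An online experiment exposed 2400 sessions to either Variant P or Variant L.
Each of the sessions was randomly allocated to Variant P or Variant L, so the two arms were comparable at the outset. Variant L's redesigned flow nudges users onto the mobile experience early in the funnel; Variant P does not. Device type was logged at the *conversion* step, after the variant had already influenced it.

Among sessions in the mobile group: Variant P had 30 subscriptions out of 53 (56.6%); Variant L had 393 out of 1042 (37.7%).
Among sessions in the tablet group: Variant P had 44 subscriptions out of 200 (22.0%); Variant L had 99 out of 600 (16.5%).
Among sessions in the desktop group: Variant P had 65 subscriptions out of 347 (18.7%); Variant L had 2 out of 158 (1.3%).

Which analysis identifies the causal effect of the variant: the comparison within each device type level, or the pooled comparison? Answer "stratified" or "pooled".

Device type is downstream of the variant. One should not condition on a consequence of treatment, so the overall rates are the right comparison.
Pooled: Variant P 23.2% vs Variant L 27.4%; Variant L is higher overall.

pooled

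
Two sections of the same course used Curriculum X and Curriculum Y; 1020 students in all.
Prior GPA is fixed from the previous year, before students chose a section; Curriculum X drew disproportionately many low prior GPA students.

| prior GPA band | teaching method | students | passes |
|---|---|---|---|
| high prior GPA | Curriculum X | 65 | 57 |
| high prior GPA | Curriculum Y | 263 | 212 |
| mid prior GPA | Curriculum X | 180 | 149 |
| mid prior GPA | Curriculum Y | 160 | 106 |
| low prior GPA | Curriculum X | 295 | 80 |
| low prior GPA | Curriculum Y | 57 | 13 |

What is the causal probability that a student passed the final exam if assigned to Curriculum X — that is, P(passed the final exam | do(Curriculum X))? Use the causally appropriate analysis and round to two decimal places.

Within every prior GPA band level Curriculum X has the higher rate, yet pooled Curriculum Y does — Simpson's reversal.
Prior GPA band satisfies the back-door criterion: it is not a descendant of the teaching method, and it blocks the spurious path from teaching method to outcome. Adjusting for it (i.e., using the within-prior GPA band rates) gives the causal effect.
Standardising Curriculum X to the population prior GPA band mix: 0.322·57/65 + 0.333·149/180 + 0.345·80/295 = 0.652.

0.65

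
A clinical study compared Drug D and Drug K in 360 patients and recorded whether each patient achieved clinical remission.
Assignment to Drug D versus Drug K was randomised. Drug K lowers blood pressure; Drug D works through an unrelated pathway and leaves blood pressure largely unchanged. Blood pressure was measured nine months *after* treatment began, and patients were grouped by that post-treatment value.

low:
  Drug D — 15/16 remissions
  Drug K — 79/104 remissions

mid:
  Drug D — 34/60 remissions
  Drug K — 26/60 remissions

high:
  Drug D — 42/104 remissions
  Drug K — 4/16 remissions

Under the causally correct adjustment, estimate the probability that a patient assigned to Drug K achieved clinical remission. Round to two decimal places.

0.61

The distribution of blood pressure is itself part of what the drug does — it is an intermediate outcome. Holding it fixed would remove that part of the effect; the total effect is the pooled difference.
So P(outcome | do(Drug K)) is just the pooled rate for Drug K: 109/180 = 0.606.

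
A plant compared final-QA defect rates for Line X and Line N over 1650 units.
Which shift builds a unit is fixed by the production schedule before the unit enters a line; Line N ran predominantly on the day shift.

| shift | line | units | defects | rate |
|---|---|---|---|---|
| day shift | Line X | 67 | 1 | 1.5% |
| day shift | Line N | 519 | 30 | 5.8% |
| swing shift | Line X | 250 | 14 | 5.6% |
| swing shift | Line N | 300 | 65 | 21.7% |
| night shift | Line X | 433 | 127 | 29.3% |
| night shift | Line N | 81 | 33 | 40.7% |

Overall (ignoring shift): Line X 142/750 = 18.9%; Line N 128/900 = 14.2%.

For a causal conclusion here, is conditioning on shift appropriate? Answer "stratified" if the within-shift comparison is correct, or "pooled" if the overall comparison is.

stratified

The stratified and pooled comparisons disagree (Line X wins within each shift; Line N wins overall), so the answer turns on the causal role of shift.
Nothing the line does changes shift; the imbalance is an allocation artefact. With shift also predicting the outcome, the pooled figure is confounded, and the within-stratum comparison is the causal one.
Within each level — day shift: 1.5% vs 5.8%; swing shift: 5.6% vs 21.7%; night shift: 29.3% vs 40.7% — Line X is lower every time.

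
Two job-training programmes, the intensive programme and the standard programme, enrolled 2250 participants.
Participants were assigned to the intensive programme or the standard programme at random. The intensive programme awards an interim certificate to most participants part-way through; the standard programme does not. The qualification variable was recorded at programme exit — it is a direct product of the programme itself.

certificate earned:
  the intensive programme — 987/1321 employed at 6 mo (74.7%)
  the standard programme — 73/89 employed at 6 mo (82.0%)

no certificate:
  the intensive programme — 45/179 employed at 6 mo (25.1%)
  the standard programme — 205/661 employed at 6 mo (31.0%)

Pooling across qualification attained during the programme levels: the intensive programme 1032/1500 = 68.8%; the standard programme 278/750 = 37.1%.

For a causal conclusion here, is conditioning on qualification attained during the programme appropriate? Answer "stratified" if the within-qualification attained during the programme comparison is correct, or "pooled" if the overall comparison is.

Stratifying would compare programmes among participants the programmes themselves sorted into qualification attained during the programme groups — a form of selection on an intermediate. The unconditioned pooled rates give the total causal effect.
Pooled: the intensive programme 68.8% vs the standard programme 37.1%; the intensive programme is higher overall.

pooled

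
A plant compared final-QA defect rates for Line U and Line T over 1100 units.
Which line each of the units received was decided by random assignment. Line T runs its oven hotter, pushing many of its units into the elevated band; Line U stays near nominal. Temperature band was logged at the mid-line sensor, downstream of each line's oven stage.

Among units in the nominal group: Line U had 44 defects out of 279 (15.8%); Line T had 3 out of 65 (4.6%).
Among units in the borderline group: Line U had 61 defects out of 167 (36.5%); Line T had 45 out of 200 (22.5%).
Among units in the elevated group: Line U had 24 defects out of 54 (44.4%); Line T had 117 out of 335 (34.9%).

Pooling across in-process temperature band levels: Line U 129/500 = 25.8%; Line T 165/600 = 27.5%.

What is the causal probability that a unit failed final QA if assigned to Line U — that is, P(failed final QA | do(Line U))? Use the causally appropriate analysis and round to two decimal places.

0.26

Within every in-process temperature band level Line T has the lower rate, yet pooled Line U does — Simpson's reversal.
Stratifying would compare lines among units the lines themselves sorted into in-process temperature band groups — a form of selection on an intermediate. The unconditioned pooled rates give the total causal effect.
So P(outcome | do(Line U)) is just the pooled rate for Line U: 129/500 = 0.258.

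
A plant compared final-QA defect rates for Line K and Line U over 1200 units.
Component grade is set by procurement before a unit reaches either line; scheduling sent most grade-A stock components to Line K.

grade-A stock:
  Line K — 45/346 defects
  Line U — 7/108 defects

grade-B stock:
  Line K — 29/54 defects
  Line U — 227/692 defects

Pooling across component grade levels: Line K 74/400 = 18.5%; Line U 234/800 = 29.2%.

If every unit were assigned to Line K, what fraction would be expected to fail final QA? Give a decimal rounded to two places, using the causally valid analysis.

0.38

Line U is lower inside every component grade stratum but Line K is lower in aggregate. Whether to stratify depends on how component grade relates to the line.
Component grade satisfies the back-door criterion: it is not a descendant of the line, and it blocks the spurious path from line to outcome. Adjusting for it (i.e., using the within-component grade rates) gives the causal effect.
Standardising Line K to the population component grade mix: 0.378·45/346 + 0.622·29/54 = 0.383.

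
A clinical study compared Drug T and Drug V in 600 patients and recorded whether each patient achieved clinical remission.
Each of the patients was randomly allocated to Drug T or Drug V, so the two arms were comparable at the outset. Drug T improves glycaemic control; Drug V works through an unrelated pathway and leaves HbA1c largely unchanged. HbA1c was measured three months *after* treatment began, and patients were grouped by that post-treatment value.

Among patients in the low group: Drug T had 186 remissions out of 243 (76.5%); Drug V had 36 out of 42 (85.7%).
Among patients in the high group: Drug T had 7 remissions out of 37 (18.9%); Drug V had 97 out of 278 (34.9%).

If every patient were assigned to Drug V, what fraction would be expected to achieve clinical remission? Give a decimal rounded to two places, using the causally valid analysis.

0.42

Within every HbA1c level Drug V has the higher rate, yet pooled Drug T does — Simpson's reversal.
HbA1c is recorded after the drug and is itself shifted by it — it sits on the causal path from drug to outcome. Conditioning on a mediator would strip out part of the effect we want; the pooled comparison gives the total causal effect.
So P(outcome | do(Drug V)) is just the pooled rate for Drug V: 133/320 = 0.416.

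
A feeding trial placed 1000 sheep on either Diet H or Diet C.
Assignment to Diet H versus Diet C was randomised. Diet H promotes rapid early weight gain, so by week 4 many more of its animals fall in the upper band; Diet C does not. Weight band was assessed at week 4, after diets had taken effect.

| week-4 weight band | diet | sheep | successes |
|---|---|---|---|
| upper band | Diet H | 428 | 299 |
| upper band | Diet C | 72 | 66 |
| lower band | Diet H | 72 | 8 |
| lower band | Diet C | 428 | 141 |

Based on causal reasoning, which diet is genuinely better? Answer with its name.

Diet H

Within every week-4 weight band level Diet C has the higher rate, yet pooled Diet H does — Simpson's reversal.
Week-4 weight band lies on the pathway diet → week-4 weight band → outcome, so adjusting for it blocks the indirect effect. For the total causal effect of diet, use the unadjusted pooled rates.
Pooled: Diet H 61.4% vs Diet C 41.4%; Diet H is higher overall.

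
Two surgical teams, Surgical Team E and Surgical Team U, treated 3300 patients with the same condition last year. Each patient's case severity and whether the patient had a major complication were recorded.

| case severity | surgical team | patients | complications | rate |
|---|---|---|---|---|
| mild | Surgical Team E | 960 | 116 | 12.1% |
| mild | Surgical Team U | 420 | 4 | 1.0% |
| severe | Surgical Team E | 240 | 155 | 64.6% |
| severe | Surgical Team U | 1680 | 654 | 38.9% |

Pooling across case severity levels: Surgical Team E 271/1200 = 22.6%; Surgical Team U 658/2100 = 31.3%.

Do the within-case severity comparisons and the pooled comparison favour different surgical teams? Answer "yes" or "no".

Within each case severity level (mild 12.1% vs 1.0%; severe 64.6% vs 38.9%), Surgical Team U has the lower rate every time. Pooled: 22.6% vs 31.3% — Surgical Team E has the lower rate overall. The two comparisons disagree.

yes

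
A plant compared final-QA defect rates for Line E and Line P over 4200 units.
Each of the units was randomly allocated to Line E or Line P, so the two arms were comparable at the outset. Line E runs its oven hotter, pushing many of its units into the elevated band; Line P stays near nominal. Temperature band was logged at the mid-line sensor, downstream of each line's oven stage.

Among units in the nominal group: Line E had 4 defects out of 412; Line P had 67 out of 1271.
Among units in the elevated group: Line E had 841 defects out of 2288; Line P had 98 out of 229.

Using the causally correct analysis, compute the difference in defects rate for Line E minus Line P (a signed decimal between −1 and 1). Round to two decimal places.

In-process temperature band lies on the pathway line → in-process temperature band → outcome, so adjusting for it blocks the indirect effect. For the total causal effect of line, use the unadjusted pooled rates.
The causal difference is the pooled difference: 0.313 − 0.110 = +0.203.

+0.20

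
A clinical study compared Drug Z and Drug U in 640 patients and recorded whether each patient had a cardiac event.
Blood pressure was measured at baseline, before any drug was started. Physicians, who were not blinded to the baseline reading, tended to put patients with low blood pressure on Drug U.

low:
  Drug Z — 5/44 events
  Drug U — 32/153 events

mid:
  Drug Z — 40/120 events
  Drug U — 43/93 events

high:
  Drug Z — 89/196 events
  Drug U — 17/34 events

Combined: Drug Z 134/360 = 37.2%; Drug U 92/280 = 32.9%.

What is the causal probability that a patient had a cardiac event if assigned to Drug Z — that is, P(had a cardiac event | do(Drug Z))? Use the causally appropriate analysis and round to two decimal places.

Blood pressure satisfies the back-door criterion: it is not a descendant of the drug, and it blocks the spurious path from drug to outcome. Adjusting for it (i.e., using the within-blood pressure rates) gives the causal effect.
Standardising Drug Z to the population blood pressure mix: 0.308·5/44 + 0.333·40/120 + 0.359·89/196 = 0.309.

0.31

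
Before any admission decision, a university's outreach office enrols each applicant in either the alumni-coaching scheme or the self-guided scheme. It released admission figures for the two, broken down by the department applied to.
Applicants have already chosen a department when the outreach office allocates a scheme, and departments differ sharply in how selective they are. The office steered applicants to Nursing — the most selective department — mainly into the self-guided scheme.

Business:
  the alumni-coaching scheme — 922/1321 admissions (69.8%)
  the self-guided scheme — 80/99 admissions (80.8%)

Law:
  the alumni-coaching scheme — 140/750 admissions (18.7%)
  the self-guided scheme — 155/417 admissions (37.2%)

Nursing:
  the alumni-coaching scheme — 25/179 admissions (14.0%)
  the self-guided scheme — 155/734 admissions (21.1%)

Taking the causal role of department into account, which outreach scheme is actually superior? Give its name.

the self-guided scheme

Nothing the outreach scheme does changes department; the imbalance is an allocation artefact. With department also predicting the outcome, the pooled figure is confounded, and the within-stratum comparison is the causal one.
Within each level — Business: 69.8% vs 80.8%; Law: 18.7% vs 37.2%; Nursing: 14.0% vs 21.1% — the self-guided scheme is higher every time.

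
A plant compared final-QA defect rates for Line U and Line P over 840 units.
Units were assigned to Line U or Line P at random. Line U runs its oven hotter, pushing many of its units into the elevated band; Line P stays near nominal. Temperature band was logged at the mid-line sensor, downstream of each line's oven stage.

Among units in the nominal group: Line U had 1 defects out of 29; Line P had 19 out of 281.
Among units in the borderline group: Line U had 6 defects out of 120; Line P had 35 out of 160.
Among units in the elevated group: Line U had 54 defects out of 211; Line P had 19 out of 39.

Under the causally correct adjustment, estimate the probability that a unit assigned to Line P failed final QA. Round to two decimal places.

0.15

In-process temperature band is downstream of the line. One should not condition on a consequence of treatment, so the overall rates are the right comparison.
So P(outcome | do(Line P)) is just the pooled rate for Line P: 73/480 = 0.152.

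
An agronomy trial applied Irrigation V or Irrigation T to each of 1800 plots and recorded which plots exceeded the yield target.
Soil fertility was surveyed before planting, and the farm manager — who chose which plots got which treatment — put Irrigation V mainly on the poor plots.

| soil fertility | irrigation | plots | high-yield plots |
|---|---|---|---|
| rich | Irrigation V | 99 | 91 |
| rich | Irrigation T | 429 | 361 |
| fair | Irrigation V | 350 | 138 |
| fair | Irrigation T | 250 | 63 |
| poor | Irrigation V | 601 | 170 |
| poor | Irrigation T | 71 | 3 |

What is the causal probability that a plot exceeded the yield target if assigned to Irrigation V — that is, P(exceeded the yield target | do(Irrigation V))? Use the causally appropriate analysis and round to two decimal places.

Irrigation V is higher inside every soil fertility stratum but Irrigation T is higher in aggregate. Whether to stratify depends on how soil fertility relates to the irrigation.
Soil fertility differs across irrigations for reasons unrelated to any effect of the irrigation itself, and it separately predicts the outcome — a classic confounder. We must compare within soil fertility levels.
Standardising Irrigation V to the population soil fertility mix: 0.293·91/99 + 0.333·138/350 + 0.373·170/601 = 0.507.

0.51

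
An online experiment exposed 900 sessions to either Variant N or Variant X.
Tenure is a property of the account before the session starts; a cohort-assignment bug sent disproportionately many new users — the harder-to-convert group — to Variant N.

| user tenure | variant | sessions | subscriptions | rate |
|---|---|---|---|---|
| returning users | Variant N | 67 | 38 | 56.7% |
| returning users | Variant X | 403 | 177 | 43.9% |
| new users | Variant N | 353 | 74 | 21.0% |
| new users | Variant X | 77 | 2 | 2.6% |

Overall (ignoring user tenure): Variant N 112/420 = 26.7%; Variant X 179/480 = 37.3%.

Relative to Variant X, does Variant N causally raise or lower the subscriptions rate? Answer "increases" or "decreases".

Within every user tenure level Variant N has the higher rate, yet pooled Variant X does — Simpson's reversal.
The imbalance in user tenure arose from how sessions were allocated, not from anything the variant did; and user tenure independently affects the outcome. The pooled gap is confounded — condition on user tenure.
Within each level — returning users: 56.7% vs 43.9%; new users: 21.0% vs 2.6% — Variant N is higher every time.

increases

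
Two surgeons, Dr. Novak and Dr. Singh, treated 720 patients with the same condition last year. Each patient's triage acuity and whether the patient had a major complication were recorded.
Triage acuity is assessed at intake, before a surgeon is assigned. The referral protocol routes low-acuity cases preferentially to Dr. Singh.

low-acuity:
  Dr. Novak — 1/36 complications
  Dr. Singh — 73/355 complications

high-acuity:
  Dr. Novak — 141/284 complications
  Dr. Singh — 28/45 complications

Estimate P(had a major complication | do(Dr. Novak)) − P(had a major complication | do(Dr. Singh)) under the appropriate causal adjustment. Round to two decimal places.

Since triage acuity is a pre-existing factor (not a product of the surgeon) and it affects the outcome on its own, it is a confounder. The stratified rates, not the pooled rate, identify the causal effect.
Adjusting over the population distribution of triage acuity: 0.543·(0.028−0.206) + 0.457·(0.496−0.622) = -0.154.

-0.15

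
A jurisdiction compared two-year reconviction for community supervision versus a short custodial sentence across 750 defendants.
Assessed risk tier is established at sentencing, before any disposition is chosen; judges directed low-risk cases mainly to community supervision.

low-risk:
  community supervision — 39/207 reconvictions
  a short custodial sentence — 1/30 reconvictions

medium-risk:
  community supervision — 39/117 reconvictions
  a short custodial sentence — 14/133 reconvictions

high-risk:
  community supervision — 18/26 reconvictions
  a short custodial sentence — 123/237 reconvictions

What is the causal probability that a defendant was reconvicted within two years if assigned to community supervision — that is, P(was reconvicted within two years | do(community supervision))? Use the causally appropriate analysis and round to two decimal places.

Assessed risk tier satisfies the back-door criterion: it is not a descendant of the disposition, and it blocks the spurious path from disposition to outcome. Adjusting for it (i.e., using the within-assessed risk tier rates) gives the causal effect.
Standardising community supervision to the population assessed risk tier mix: 0.316·39/207 + 0.333·39/117 + 0.351·18/26 = 0.413.

0.41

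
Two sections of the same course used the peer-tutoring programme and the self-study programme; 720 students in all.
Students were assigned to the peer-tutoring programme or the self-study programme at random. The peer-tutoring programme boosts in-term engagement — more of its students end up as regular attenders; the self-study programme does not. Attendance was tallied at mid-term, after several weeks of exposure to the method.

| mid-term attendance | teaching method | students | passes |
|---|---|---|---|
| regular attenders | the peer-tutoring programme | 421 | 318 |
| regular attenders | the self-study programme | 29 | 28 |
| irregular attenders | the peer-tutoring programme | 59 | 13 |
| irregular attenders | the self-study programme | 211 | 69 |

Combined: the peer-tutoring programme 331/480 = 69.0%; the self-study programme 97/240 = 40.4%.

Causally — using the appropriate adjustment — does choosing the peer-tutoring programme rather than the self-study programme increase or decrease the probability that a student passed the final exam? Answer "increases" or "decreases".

Within every mid-term attendance level the self-study programme has the higher rate, yet pooled the peer-tutoring programme does — Simpson's reversal.
Mid-term attendance is downstream of the teaching method. One should not condition on a consequence of treatment, so the overall rates are the right comparison.
Pooled: the peer-tutoring programme 69.0% vs the self-study programme 40.4%; the peer-tutoring programme is higher overall.

increases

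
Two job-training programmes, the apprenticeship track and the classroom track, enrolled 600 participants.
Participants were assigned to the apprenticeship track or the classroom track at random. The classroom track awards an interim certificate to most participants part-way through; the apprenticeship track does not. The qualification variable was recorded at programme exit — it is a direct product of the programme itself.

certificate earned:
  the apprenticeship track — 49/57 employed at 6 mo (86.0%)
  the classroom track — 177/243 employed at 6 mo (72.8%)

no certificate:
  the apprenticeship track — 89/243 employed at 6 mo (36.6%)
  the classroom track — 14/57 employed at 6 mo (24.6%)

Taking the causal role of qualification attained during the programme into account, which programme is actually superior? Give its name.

the classroom track

Qualification attained during the programme here is a post-treatment variable shaped by the programme; conditioning on it would introduce bias rather than remove it. The overall comparison is the causal one.
Pooled: the apprenticeship track 46.0% vs the classroom track 63.7%; the classroom track is higher overall.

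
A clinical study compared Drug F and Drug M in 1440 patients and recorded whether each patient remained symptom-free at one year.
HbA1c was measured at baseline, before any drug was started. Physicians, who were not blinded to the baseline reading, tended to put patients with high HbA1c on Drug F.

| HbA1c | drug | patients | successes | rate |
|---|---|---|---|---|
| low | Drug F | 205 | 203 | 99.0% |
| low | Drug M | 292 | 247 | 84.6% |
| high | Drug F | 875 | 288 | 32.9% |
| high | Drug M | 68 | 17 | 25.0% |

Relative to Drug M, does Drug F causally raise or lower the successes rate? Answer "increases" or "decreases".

Here HbA1c is a common cause — it drives both which drug a case falls under and the outcome. The crude comparison mixes populations; the stratum-specific rates are the causally relevant ones.
Within each level — low: 99.0% vs 84.6%; high: 32.9% vs 25.0% — Drug F is higher every time.

increases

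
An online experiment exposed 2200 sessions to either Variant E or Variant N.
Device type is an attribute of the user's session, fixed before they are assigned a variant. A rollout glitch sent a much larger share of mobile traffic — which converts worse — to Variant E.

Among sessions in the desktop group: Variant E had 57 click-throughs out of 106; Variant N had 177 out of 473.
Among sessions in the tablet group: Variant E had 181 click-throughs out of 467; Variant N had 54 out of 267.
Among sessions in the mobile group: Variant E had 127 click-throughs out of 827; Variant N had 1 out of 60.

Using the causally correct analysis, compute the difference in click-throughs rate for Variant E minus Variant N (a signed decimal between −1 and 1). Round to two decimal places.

Within every device type level Variant E has the higher rate, yet pooled Variant N does — Simpson's reversal.
Since device type is a pre-existing factor (not a product of the variant) and it affects the outcome on its own, it is a confounder. The stratified rates, not the pooled rate, identify the causal effect.
Adjusting over the population distribution of device type: 0.263·(0.538−0.374) + 0.334·(0.388−0.202) + 0.403·(0.154−0.017) = +0.160.

+0.16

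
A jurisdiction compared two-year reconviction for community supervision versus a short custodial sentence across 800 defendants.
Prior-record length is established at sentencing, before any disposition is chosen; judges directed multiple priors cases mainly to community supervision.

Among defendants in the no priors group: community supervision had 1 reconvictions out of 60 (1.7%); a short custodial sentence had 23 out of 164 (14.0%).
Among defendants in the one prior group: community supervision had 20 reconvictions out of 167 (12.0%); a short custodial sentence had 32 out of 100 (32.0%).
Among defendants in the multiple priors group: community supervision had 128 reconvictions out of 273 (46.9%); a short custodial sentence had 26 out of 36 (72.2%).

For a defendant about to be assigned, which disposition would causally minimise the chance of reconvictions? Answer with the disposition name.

Prior-record length differs across dispositions for reasons unrelated to any effect of the disposition itself, and it separately predicts the outcome — a classic confounder. We must compare within prior-record length levels.
Within each level — no priors: 1.7% vs 14.0%; one prior: 12.0% vs 32.0%; multiple priors: 46.9% vs 72.2% — community supervision is lower every time.

community supervision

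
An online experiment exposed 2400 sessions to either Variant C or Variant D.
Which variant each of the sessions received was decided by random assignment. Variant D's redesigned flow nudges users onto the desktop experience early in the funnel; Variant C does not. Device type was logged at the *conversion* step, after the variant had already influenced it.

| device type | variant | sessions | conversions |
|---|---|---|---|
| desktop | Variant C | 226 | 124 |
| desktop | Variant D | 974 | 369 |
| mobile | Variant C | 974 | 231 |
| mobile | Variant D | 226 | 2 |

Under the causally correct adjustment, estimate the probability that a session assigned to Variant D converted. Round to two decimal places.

Device type is recorded after the variant and is itself shifted by it — it sits on the causal path from variant to outcome. Conditioning on a mediator would strip out part of the effect we want; the pooled comparison gives the total causal effect.
So P(outcome | do(Variant D)) is just the pooled rate for Variant D: 371/1200 = 0.309.

0.31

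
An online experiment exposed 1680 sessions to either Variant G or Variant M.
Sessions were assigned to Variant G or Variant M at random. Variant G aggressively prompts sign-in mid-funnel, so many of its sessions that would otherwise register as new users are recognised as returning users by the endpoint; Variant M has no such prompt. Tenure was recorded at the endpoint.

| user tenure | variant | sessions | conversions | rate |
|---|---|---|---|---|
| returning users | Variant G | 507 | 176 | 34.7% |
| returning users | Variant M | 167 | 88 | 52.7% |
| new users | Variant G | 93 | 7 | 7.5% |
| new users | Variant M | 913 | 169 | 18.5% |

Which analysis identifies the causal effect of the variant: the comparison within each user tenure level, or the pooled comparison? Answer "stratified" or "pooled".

User tenure here is a post-treatment variable shaped by the variant; conditioning on it would introduce bias rather than remove it. The overall comparison is the causal one.
Pooled: Variant G 30.5% vs Variant M 23.8%; Variant G is higher overall.

pooled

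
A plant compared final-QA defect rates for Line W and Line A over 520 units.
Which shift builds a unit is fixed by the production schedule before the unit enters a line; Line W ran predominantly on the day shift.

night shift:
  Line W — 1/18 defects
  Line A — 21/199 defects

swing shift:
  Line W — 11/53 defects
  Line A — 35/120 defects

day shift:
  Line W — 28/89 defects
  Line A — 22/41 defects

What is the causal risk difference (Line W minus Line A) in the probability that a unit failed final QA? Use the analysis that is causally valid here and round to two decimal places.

-0.10

Since shift is a pre-existing factor (not a product of the line) and it affects the outcome on its own, it is a confounder. The stratified rates, not the pooled rate, identify the causal effect.
Adjusting over the population distribution of shift: 0.417·(0.056−0.106) + 0.333·(0.208−0.292) + 0.250·(0.315−0.537) = -0.104.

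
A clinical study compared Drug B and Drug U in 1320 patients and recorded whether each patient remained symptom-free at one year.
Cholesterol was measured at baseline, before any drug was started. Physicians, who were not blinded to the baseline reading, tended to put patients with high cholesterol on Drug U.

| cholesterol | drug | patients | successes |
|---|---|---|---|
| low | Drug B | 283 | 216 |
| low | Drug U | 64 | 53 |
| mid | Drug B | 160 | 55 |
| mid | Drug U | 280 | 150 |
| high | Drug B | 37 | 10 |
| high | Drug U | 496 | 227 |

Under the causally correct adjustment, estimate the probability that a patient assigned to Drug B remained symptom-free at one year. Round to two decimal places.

0.42

The cholesterol-specific comparison favours Drug U throughout, but the pooled figures favour Drug B. The question is whether to condition on cholesterol.
Cholesterol differs across drugs for reasons unrelated to any effect of the drug itself, and it separately predicts the outcome — a classic confounder. We must compare within cholesterol levels.
Standardising Drug B to the population cholesterol mix: 0.263·216/283 + 0.333·55/160 + 0.404·10/37 = 0.424.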